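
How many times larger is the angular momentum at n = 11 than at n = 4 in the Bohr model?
2.750000

In the Bohr model, L_n = nℏ, so the ratio is purely the ratio of quantum numbers:

L_11/L_4 = 11ℏ / 4ℏ = 11/4 = 2.750000

The angular momentum scales linearly with n.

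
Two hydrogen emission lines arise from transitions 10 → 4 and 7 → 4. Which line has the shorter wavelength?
10 → 4

Calculate the energy for each transition:

Transition 10 → 4:
ΔE₁ = |E_4 - E_10| = |-13.6057/4² - (-13.6057/10²)|
ΔE₁ = |-0.850356250000 - (-0.136057000000)| = 0.714299250 eV

Transition 7 → 4:
ΔE₂ = |E_4 - E_7| = |-13.6057/4² - (-13.6057/7²)|
ΔE₂ = |-0.850356250000 - (-0.277667346939)| = 0.572688903 eV

Since 0.714299250 eV > 0.572688903 eV, the transition 10 → 4 emits the more energetic photon.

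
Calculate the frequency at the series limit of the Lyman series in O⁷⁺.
2.1055e+17 Hz

The series limit corresponds to the transition from n = ∞ to n = 1.
This is the highest energy (shortest wavelength) transition in the Lyman series.

E_∞ = 0 eV
E_1 = -13.6057 × 8² / 1² = -870.76480 eV

Energy at series limit:
ΔE = E_∞ - E_1 = 0 - (-870.76480) = 870.76480 eV
E = 870.76480 eV × (1.602177 × 10⁻¹⁹ J/eV) = 1.395119e-16 J
f = E/h = 1.395119e-16 J / (6.62607 × 10⁻³⁴ J·s) = 2.1055e+17 Hz

This energy equals the ionization energy from the n = 1 state of O⁷⁺.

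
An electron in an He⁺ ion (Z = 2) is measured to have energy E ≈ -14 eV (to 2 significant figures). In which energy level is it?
n = 2

The exact energy levels follow E_n = -13.6057 Z² / n² eV with Z = 2.

The measured value (-14 eV) is reported to only 2 significant figures, so we must test candidate n values and see which one matches to that precision.

Candidate energies:
  n = 1:  E = -13.6057 × 2² / 1² = -54.42280 eV
  n = 2:  E = -13.6057 × 2² / 2² = -13.60570 eV  ← matches
  n = 3:  E = -13.6057 × 2² / 3² = -6.04698 eV
  n = 4:  E = -13.6057 × 2² / 4² = -3.40143 eV

Checking against the measurement of -14 eV (2 sig figs), only n = 2 agrees:
E_2 = -13.60570 eV, which rounds to -14 eV ✓

Therefore n = 2.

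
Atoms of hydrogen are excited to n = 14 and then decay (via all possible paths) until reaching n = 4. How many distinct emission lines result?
55

The electron can occupy levels n = 4, 5, ..., 14 during de-excitation — that is m = 14 - 4 + 1 = 11 distinct levels.

The number of distinct spectral lines equals the number of ways to choose 2 of these m levels (each pair gives one possible emission transition):

Number of lines = m(m-1)/2 = 11×10/2 = 55

These correspond to all possible transitions between the 11 levels:
14 → 13, 14 → 12, 14 → 11, 14 → 10, 14 → 9, 14 → 8, 14 → 7, 14 → 6...

Each transition produces a photon with a unique energy (and thus wavelength). This count does not depend on Z.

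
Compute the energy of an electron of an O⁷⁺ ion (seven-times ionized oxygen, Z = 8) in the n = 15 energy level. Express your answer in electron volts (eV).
-3.870066 eV

The energy levels of a hydrogen-like atom are given by:
E_n = -13.6057 Z² / n² eV  (with Z = 8 for O⁷⁺)

For n = 15:
E_15 = -13.6057 × 8² / 15²
E_15 = -13.6057 × 64 / 225
E_15 = -3.870066 eV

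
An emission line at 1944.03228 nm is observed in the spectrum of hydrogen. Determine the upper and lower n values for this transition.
n = 8 → n = 4

First, find the photon energy from the wavelength (hc = 1239.84 eV·nm):
E = hc/λ = 1239.84 eV·nm / 1944.03228 nm = 0.63776719 eV

The energy levels of hydrogen satisfy E_n = -13.6057 / n² eV, so an emission n_i → n_f releases
ΔE = 13.6057 × (1/n_f² − 1/n_i²) eV.

Setting ΔE equal to the photon energy:
1/n_f² − 1/n_i² = 0.63776719 / 13.6057 = 0.046875000

Since 1/n_i² must be positive, we need 1/n_f² > 0.046875000, i.e. n_f ≤ 4. For each allowed n_f, solve n_i = (1/n_f² − 0.046875000)^(−1/2) and check whether it is a whole number:
  n_f = 1: 1/n_i² = 1.000000000 − 0.046875000 = 0.953125000 → n_i = 1.024  (not an integer) ✗
  n_f = 2: 1/n_i² = 0.250000000 − 0.046875000 = 0.203125000 → n_i = 2.219  (not an integer) ✗
  n_f = 3: 1/n_i² = 0.111111111 − 0.046875000 = 0.064236111 → n_i = 3.946  (not an integer) ✗
  n_f = 4: 1/n_i² = 0.062500000 − 0.046875000 = 0.015625000 → n_i = 8.000  → integer, n_i = 8 ✓

Only n_f = 4 gives an integer upper level, n_i = 8.

The transition is from n = 8 to n = 4 (emission).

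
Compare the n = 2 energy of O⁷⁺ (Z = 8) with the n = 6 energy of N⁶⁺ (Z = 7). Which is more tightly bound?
O⁷⁺ at n = 2 (E = -217.6912 eV)

Using E_n = -13.6057 Z² / n² eV:

O⁷⁺ (Z = 8) at n = 2:
E = -13.6057 × 8² / 2² = -13.6057 × 64 / 4 = -217.6912000 eV

N⁶⁺ (Z = 7) at n = 6:
E = -13.6057 × 7² / 6² = -13.6057 × 49 / 36 = -18.5188694 eV

Since -217.6912000 eV < -18.5188694 eV,
O⁷⁺ at n = 2 is more tightly bound (requires more energy to ionize).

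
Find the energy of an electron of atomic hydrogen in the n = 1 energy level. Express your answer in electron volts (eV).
-13.60570 eV

The energy levels of a hydrogen-like atom are given by:
E_n = -13.6057 eV / n²

For n = 1:
E_1 = -13.6057 eV / 1²
E_1 = -13.6057 eV / 1
E_1 = -13.60570 eV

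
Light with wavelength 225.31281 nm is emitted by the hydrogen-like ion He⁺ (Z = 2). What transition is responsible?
n = 10 → n = 3

First, find the photon energy from the wavelength (hc = 1239.84 eV·nm):
E = hc/λ = 1239.84 eV·nm / 225.31281 nm = 5.5027497 eV

The energy levels of He⁺ satisfy E_n = -13.6057 × 2² / n² eV, so an emission n_i → n_f releases
ΔE = 13.6057 × 2² × (1/n_f² − 1/n_i²) eV.

Setting ΔE equal to the photon energy:
1/n_f² − 1/n_i² = 5.5027497 / (13.6057 × 2²) = 0.10111111

Since 1/n_i² must be positive, we need 1/n_f² > 0.10111111, i.e. n_f ≤ 3. For each allowed n_f, solve n_i = (1/n_f² − 0.10111111)^(−1/2) and check whether it is a whole number:
  n_f = 1: 1/n_i² = 1.00000000 − 0.10111111 = 0.89888889 → n_i = 1.055  (not an integer) ✗
  n_f = 2: 1/n_i² = 0.25000000 − 0.10111111 = 0.14888889 → n_i = 2.592  (not an integer) ✗
  n_f = 3: 1/n_i² = 0.11111111 − 0.10111111 = 0.01000000 → n_i = 10.000  → integer, n_i = 10 ✓

Only n_f = 3 gives an integer upper level, n_i = 10.

The transition is from n = 10 to n = 3 (emission).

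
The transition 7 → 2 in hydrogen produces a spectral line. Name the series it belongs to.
Balmer series

The spectral series in hydrogen are named based on the final (lower) energy level:
- Lyman series: n_final = 1 (ultraviolet)
- Balmer series: n_final = 2 (visible/near-UV)
- Paschen series: n_final = 3 (infrared)
- Brackett series: n_final = 4 (infrared)
- Pfund series: n_final = 5 (far infrared)

Since this transition ends at n = 2, it belongs to the Balmer series.

For reference, this 7 → 2 line has photon energy
ΔE = 13.6057 eV × (1/2² - 1/7²) = 3.123758 eV,
corresponding to wavelength λ = hc/ΔE = 1239.84 eV·nm / 3.123758 eV = 396.91 nm in the visible/near-UV region.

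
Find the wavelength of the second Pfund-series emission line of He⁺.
1162.8123 nm

The lines of a series are numbered from the longest wavelength (smallest ΔE) outward; the second line is the transition from n = n_f + 2 to n_f.
The Pfund series has all transitions ending at n_f = 5.

For He⁺ (Z = 2), the second line (β-line) is the jump from n = 7 to n = 5:
E_7 = -13.6057 × 2² / 7² = -1.110669388 eV
E_5 = -13.6057 × 2² / 5² = -2.176912000 eV
ΔE = E_7 - E_5 = 1.066242612 eV

λ = hc/E = 1239.84 eV·nm / 1.066242612 eV
λ = 1162.8123 nm

This is the β-line of the Pfund series in He⁺.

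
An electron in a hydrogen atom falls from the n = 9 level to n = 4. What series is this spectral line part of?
Brackett series

The spectral series in hydrogen are named based on the final (lower) energy level:
- Lyman series: n_final = 1 (ultraviolet)
- Balmer series: n_final = 2 (visible/near-UV)
- Paschen series: n_final = 3 (infrared)
- Brackett series: n_final = 4 (infrared)
- Pfund series: n_final = 5 (far infrared)

Since this transition ends at n = 4, it belongs to the Brackett series.

For reference, this 9 → 4 line has photon energy
ΔE = 13.6057 eV × (1/4² - 1/9²) = 0.68238465 eV,
corresponding to wavelength λ = hc/ΔE = 1239.84 eV·nm / 0.68238465 eV = 1816.92 nm in the infrared region.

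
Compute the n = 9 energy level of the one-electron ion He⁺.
-0.6719 eV

For hydrogen-like ions, the energy levels scale with Z²:
E_n = -13.6057 Z² / n² eV

For He⁺ (Z = 2) at n = 9:
E_9 = -13.6057 × 2² / 9²
E_9 = -13.6057 × 4 / 81
E_9 = -54.4228 / 81
E_9 = -0.6719 eV

The energy is 4 times more negative than hydrogen at the same n due to the stronger nuclear charge.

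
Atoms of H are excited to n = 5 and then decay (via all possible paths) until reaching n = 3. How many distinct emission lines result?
3

The electron can occupy levels n = 3, 4, ..., 5 during de-excitation — that is m = 5 - 3 + 1 = 3 distinct levels.

The number of distinct spectral lines equals the number of ways to choose 2 of these m levels (each pair gives one possible emission transition):

Number of lines = m(m-1)/2 = 3×2/2 = 3

These correspond to all possible transitions between the 3 levels:
5 → 4, 5 → 3, 4 → 3

Each transition produces a photon with a unique energy (and thus wavelength). This count does not depend on Z.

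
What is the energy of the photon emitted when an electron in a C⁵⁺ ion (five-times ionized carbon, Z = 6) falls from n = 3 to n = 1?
435.382400 eV

The energy levels are E_n = -13.6057 Z² eV / n².

Energy at n = 3: E_3 = -13.6057 × 6² / 3² = -54.422800000 eV
Energy at n = 1: E_1 = -13.6057 × 6² / 1² = -489.805200000 eV

For emission (electron falling to lower state), the photon energy is:
E_photon = E_3 - E_1 = |-54.422800000 - (-489.805200000)|
E_photon = 435.382400 eV

This energy is carried away by the emitted photon.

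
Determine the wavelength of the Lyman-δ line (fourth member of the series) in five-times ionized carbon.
2.637 nm

The lines of a series are numbered from the longest wavelength (smallest ΔE) outward; the fourth line is the transition from n = n_f + 4 to n_f.
The Lyman series has all transitions ending at n_f = 1.

For C⁵⁺ (Z = 6), the fourth line (δ-line) is the jump from n = 5 to n = 1:
E_5 = -13.6057 × 6² / 5² = -19.59221 eV
E_1 = -13.6057 × 6² / 1² = -489.80520 eV
ΔE = E_5 - E_1 = 470.21299 eV

λ = hc/E = 1239.84 eV·nm / 470.21299 eV
λ = 2.637 nm

This is the δ-line of the Lyman series in C⁵⁺.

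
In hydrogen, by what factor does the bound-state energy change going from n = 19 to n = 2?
90.2500

Using E_n = -13.6057 Z² / n² eV with Z = 1:

E_2 = -13.6057 / 2² = -13.6057 / 4 = -3.4014250000 eV
E_19 = -13.6057 / 19² = -13.6057 / 361 = -0.0376889197 eV

The ratio is:
E_2/E_19 = (-3.4014250000) / (-0.0376889197)
E_2/E_19 = (-13.6057/4) / (-13.6057/361)
E_2/E_19 = 361/4
E_2/E_19 = 90.2500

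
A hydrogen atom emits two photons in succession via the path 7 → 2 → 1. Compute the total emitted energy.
13.328 eV

The energy levels of hydrogen are E_n = -13.6057 / n² eV.

First transition (7 → 2):
ΔE₁ = |E_2 - E_7|
ΔE₁ = |-3.401425000 - (-0.277667347)| = 3.123758 eV

Second transition (2 → 1):
ΔE₂ = |E_1 - E_2|
ΔE₂ = |-13.605700000 - (-3.401425000)| = 10.204275 eV

Total energy released:
E_total = ΔE₁ + ΔE₂ = 3.123758 + 10.204275 = 13.328 eV

Note: This equals the direct transition 7 → 1: 13.328 eV ✓
Energy is conserved regardless of the path taken.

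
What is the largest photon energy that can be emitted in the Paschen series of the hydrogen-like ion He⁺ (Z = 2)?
6.05 eV

The series limit corresponds to the transition from n = ∞ to n = 3.
This is the highest energy (shortest wavelength) transition in the Paschen series.

E_∞ = 0 eV
E_3 = -13.6057 × 2² / 3² = -6.05 eV

Energy at series limit:
ΔE = E_∞ - E_3 = 0 - (-6.05) = 6.05 eV

This energy equals the ionization energy from the n = 3 state of He⁺.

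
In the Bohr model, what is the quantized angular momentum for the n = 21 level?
2.2146e-33 J·s (or 21ℏ)

In the Bohr model, angular momentum is quantized:
L = nℏ

where ℏ = h/(2π) = 1.054572e-34 J·s

For n = 21:
L = 21 × 1.054572e-34 J·s
L = 2.2146e-33 J·s

This can also be written as L = 21ℏ.
The angular momentum is an integer multiple of the reduced Planck constant.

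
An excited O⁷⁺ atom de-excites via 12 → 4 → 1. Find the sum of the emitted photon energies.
864.71782 eV

The energy levels of O⁷⁺ are E_n = -13.6057 × 8² / n² eV.

First transition (12 → 4):
ΔE₁ = |E_4 - E_12|
ΔE₁ = |-54.42280000000 - (-6.04697777778)| = 48.37582222 eV

Second transition (4 → 1):
ΔE₂ = |E_1 - E_4|
ΔE₂ = |-870.76480000000 - (-54.42280000000)| = 816.34200000 eV

Total energy released:
E_total = ΔE₁ + ΔE₂ = 48.37582222 + 816.34200000 = 864.71782 eV

Note: This equals the direct transition 12 → 1: 864.71782 eV ✓
Energy is conserved regardless of the path taken.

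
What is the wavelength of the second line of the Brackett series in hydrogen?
2624.444 nm

The lines of a series are numbered from the longest wavelength (smallest ΔE) outward; the second line is the transition from n = n_f + 2 to n_f.
The Brackett series has all transitions ending at n_f = 4.

For H, the second line (β-line) is the jump from n = 6 to n = 4:
E_6 = -13.6057 / 6² = -0.377936111 eV
E_4 = -13.6057 / 4² = -0.850356250 eV
ΔE = E_6 - E_4 = 0.472420139 eV

λ = hc/E = 1239.84 eV·nm / 0.472420139 eV
λ = 2624.444 nm

This is the β-line of the Brackett series in H.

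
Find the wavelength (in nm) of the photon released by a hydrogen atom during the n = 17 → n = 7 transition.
5376.84397 nm

First, find the transition energy using E_n = -13.6057 / n² eV:
E_17 = -13.6057 / 17² = -0.04707854671 eV
E_7 = -13.6057 / 7² = -0.27766734694 eV

Photon energy: |ΔE| = |E_7 - E_17| = 0.23058880023 eV

Convert to wavelength using E = hc/λ with hc = 1239.84 eV·nm:
λ = hc/E = 1239.84 eV·nm / 0.23058880023 eV
λ = 5376.84397 nm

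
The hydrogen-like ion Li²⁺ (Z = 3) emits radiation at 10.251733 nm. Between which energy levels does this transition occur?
n = 9 → n = 1

First, find the photon energy from the wavelength (hc = 1239.84 eV·nm):
E = hc/λ = 1239.84 eV·nm / 10.251733 nm = 120.93955 eV

The energy levels of Li²⁺ satisfy E_n = -13.6057 × 3² / n² eV, so an emission n_i → n_f releases
ΔE = 13.6057 × 3² × (1/n_f² − 1/n_i²) eV.

Setting ΔE equal to the photon energy:
1/n_f² − 1/n_i² = 120.93955 / (13.6057 × 3²) = 0.98765428

Since 1/n_i² must be positive, we need 1/n_f² > 0.98765428, i.e. n_f ≤ 1. For each allowed n_f, solve n_i = (1/n_f² − 0.98765428)^(−1/2) and check whether it is a whole number:
  n_f = 1: 1/n_i² = 1.00000000 − 0.98765428 = 0.01234572 → n_i = 9.000  → integer, n_i = 9 ✓

Only n_f = 1 gives an integer upper level, n_i = 9.

The transition is from n = 9 to n = 1 (emission).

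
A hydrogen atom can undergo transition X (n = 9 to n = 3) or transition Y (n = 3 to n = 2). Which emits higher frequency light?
3 → 2

Calculate the energy for each transition:

Transition 9 → 3:
ΔE₁ = |E_3 - E_9| = |-13.6057/3² - (-13.6057/9²)|
ΔE₁ = |-1.511744444 - (-0.167971605)| = 1.343773 eV

Transition 3 → 2:
ΔE₂ = |E_2 - E_3| = |-13.6057/2² - (-13.6057/3²)|
ΔE₂ = |-3.401425000 - (-1.511744444)| = 1.889681 eV

Since 1.889681 eV > 1.343773 eV, the transition 3 → 2 emits the more energetic photon.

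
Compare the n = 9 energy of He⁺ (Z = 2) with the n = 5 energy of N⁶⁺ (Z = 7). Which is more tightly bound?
N⁶⁺ at n = 5 (E = -26.667 eV)

Using E_n = -13.6057 Z² / n² eV:

He⁺ (Z = 2) at n = 9:
E = -13.6057 × 2² / 9² = -13.6057 × 4 / 81 = -0.671886 eV

N⁶⁺ (Z = 7) at n = 5:
E = -13.6057 × 7² / 5² = -13.6057 × 49 / 25 = -26.667172 eV

Since -26.667172 eV < -0.671886 eV,
N⁶⁺ at n = 5 is more tightly bound (requires more energy to ionize).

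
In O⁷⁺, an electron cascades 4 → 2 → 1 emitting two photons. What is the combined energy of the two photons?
816.3420 eV

The energy levels of O⁷⁺ are E_n = -13.6057 × 8² / n² eV.

First transition (4 → 2):
ΔE₁ = |E_2 - E_4|
ΔE₁ = |-217.6912000000 - (-54.4228000000)| = 163.2684000 eV

Second transition (2 → 1):
ΔE₂ = |E_1 - E_2|
ΔE₂ = |-870.7648000000 - (-217.6912000000)| = 653.0736000 eV

Total energy released:
E_total = ΔE₁ + ΔE₂ = 163.2684000 + 653.0736000 = 816.3420 eV

Note: This equals the direct transition 4 → 1: 816.3420 eV ✓
Energy is conserved regardless of the path taken.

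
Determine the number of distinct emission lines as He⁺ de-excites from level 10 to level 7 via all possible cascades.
6

The electron can occupy levels n = 7, 8, ..., 10 during de-excitation — that is m = 10 - 7 + 1 = 4 distinct levels.

The number of distinct spectral lines equals the number of ways to choose 2 of these m levels (each pair gives one possible emission transition):

Number of lines = m(m-1)/2 = 4×3/2 = 6

These correspond to all possible transitions between the 4 levels:
10 → 9, 10 → 8, 10 → 7, 9 → 8, 9 → 7, 8 → 7

Each transition produces a photon with a unique energy (and thus wavelength). This count does not depend on Z.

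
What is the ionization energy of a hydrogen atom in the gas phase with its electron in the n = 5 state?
0.54 eV

The ionization energy is the energy needed to remove the electron completely (n → ∞).

For hydrogen, E_n = -13.6057 eV / n².

At n = 5: E_5 = -13.6057 / 5² = -0.54423 eV
At n = ∞: E_∞ = 0 eV

Ionization energy = E_∞ - E_5 = 0 - (-0.54423) = 0.54423 eV
Ionization energy ≈ 0.54 eV

This is also called the binding energy of the electron in state n = 5.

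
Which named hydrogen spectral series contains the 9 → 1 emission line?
Lyman series

The spectral series in hydrogen are named based on the final (lower) energy level:
- Lyman series: n_final = 1 (ultraviolet)
- Balmer series: n_final = 2 (visible/near-UV)
- Paschen series: n_final = 3 (infrared)
- Brackett series: n_final = 4 (infrared)
- Pfund series: n_final = 5 (far infrared)

Since this transition ends at n = 1, it belongs to the Lyman series.

For reference, this 9 → 1 line has photon energy
ΔE = 13.6057 eV × (1/1² - 1/9²) = 13.437728 eV,
corresponding to wavelength λ = hc/ΔE = 1239.84 eV·nm / 13.437728 eV = 92.2656 nm in the ultraviolet region.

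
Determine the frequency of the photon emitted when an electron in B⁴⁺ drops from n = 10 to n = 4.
4.318e+15 Hz

First, find the transition energy:
E_10 = -13.6057 × 5² / 10² = -3.4014250 eV
E_4 = -13.6057 × 5² / 4² = -21.2589063 eV
|ΔE| = |E_4 - E_10| = 17.8574813 eV

Convert to Joules: E = 17.8574813 eV × (1.602177 × 10⁻¹⁹ J/eV) = 2.86108e-18 J

Using E = hf:
f = E/h = 2.86108e-18 J / (6.62607 × 10⁻³⁴ J·s)
f = 4.318e+15 Hz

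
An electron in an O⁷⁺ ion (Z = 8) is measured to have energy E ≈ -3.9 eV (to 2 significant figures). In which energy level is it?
n = 15

The exact energy levels follow E_n = -13.6057 Z² / n² eV with Z = 8.

The measured value (-3.9 eV) is reported to only 2 significant figures, so we must test candidate n values and see which one matches to that precision.

Candidate energies:
  n = 13:  E = -13.6057 × 8² / 13² = -5.15245 eV
  n = 14:  E = -13.6057 × 8² / 14² = -4.44268 eV
  n = 15:  E = -13.6057 × 8² / 15² = -3.87007 eV  ← matches
  n = 16:  E = -13.6057 × 8² / 16² = -3.40143 eV
  n = 17:  E = -13.6057 × 8² / 17² = -3.01303 eV

Checking against the measurement of -3.9 eV (2 sig figs), only n = 15 agrees:
E_15 = -3.87007 eV, which rounds to -3.9 eV ✓

Therefore n = 15.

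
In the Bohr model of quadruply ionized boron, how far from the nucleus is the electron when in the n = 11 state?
1.2806 nm (or 12.8061 Å)

The Bohr radius formula is:
r_n = n² a₀ / Z

where a₀ = 0.0529177 nm is the Bohr radius.

For B⁴⁺ (Z = 5) at n = 11:
r_11 = 11² × 0.0529177 nm / 5
r_11 = 121 × 0.0529177 nm / 5
r_11 = 6.40304 nm / 5
r_11 = 1.2806 nm

The electron orbits at approximately 1.2806 nm from the nucleus.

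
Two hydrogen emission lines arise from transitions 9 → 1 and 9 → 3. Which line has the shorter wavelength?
9 → 1

Calculate the energy for each transition:

Transition 9 → 1:
ΔE₁ = |E_1 - E_9| = |-13.6057/1² - (-13.6057/9²)|
ΔE₁ = |-13.60570000 - (-0.16797160)| = 13.43773 eV

Transition 9 → 3:
ΔE₂ = |E_3 - E_9| = |-13.6057/3² - (-13.6057/9²)|
ΔE₂ = |-1.51174444 - (-0.16797160)| = 1.34377 eV

Since 13.43773 eV > 1.34377 eV, the transition 9 → 1 emits the more energetic photon.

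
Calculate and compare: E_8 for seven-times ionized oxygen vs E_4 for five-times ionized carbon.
C⁵⁺ at n = 4 (E = -30.612825 eV)

Using E_n = -13.6057 Z² / n² eV:

O⁷⁺ (Z = 8) at n = 8:
E = -13.6057 × 8² / 8² = -13.6057 × 64 / 64 = -13.605700000 eV

C⁵⁺ (Z = 6) at n = 4:
E = -13.6057 × 6² / 4² = -13.6057 × 36 / 16 = -30.612825000 eV

Since -30.612825000 eV < -13.605700000 eV,
C⁵⁺ at n = 4 is more tightly bound (requires more energy to ionize).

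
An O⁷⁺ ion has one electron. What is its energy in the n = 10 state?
-8.7076 eV

For hydrogen-like ions, the energy levels scale with Z²:
E_n = -13.6057 Z² / n² eV

For O⁷⁺ (Z = 8) at n = 10:
E_10 = -13.6057 × 8² / 10²
E_10 = -13.6057 × 64 / 100
E_10 = -870.7648 / 100
E_10 = -8.7076 eV

The energy is 64 times more negative than hydrogen at the same n due to the stronger nuclear charge.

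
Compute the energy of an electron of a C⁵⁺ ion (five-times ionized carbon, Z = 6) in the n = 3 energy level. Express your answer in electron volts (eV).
-54.422800 eV

The energy levels of a hydrogen-like atom are given by:
E_n = -13.6057 Z² / n² eV  (with Z = 6 for C⁵⁺)

For n = 3:
E_3 = -13.6057 × 6² / 3²
E_3 = -13.6057 × 36 / 9
E_3 = -54.422800 eV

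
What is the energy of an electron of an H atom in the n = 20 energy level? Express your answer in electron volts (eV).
-0.034014 eV

The energy levels of a hydrogen-like atom are given by:
E_n = -13.6057 eV / n²

For n = 20:
E_20 = -13.6057 eV / 20²
E_20 = -13.6057 eV / 400
E_20 = -0.034014 eV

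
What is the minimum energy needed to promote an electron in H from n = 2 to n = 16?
3.34828 eV

The energy levels of a hydrogen-like atom are E_n = -13.6057 eV / n².

Energy at n = 2: E_2 = -13.6057 / 2² = -3.40142500 eV
Energy at n = 16: E_16 = -13.6057 / 16² = -0.05314727 eV

The excitation energy is the difference:
ΔE = E_16 - E_2
ΔE = -0.05314727 - (-3.40142500)
ΔE = 3.34828 eV

Since this is positive, energy must be absorbed (photon absorption).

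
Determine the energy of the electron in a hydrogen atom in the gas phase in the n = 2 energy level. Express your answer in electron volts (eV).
-3.401 eV

The energy levels of a hydrogen-like atom are given by:
E_n = -13.6057 eV / n²

For n = 2:
E_2 = -13.6057 eV / 2²
E_2 = -13.6057 eV / 4
E_2 = -3.401 eV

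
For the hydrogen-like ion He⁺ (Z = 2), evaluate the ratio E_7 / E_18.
6.6122

Using E_n = -13.6057 Z² / n² eV with Z = 2:

E_7 = -13.6057 × 2² / 7² = -54.4228 / 49 = -1.1106693878 eV
E_18 = -13.6057 × 2² / 18² = -54.4228 / 324 = -0.1679716049 eV

The ratio is:
E_7/E_18 = (-1.1106693878) / (-0.1679716049)
E_7/E_18 = (-54.4228/49) / (-54.4228/324)
E_7/E_18 = 324/49
E_7/E_18 = 6.6122
(Note: the Z² factors cancel in the ratio.)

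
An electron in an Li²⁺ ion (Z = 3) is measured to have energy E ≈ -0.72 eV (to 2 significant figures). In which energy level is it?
n = 13

The exact energy levels follow E_n = -13.6057 Z² / n² eV with Z = 3.

The measured value (-0.72 eV) is reported to only 2 significant figures, so we must test candidate n values and see which one matches to that precision.

Candidate energies:
  n = 11:  E = -13.6057 × 3² / 11² = -1.01199 eV
  n = 12:  E = -13.6057 × 3² / 12² = -0.85036 eV
  n = 13:  E = -13.6057 × 3² / 13² = -0.72456 eV  ← matches
  n = 14:  E = -13.6057 × 3² / 14² = -0.62475 eV
  n = 15:  E = -13.6057 × 3² / 15² = -0.54423 eV

Checking against the measurement of -0.72 eV (2 sig figs), only n = 13 agrees:
E_13 = -0.72456 eV, which rounds to -0.72 eV ✓

Therefore n = 13.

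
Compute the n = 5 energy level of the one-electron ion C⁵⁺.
-19.5922 eV

For hydrogen-like ions, the energy levels scale with Z²:
E_n = -13.6057 Z² / n² eV

For C⁵⁺ (Z = 6) at n = 5:
E_5 = -13.6057 × 6² / 5²
E_5 = -13.6057 × 36 / 25
E_5 = -489.8052 / 25
E_5 = -19.5922 eV

The energy is 36 times more negative than hydrogen at the same n due to the stronger nuclear charge.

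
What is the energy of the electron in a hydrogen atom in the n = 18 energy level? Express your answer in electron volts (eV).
-0.04199 eV

The energy levels of a hydrogen-like atom are given by:
E_n = -13.6057 eV / n²

For n = 18:
E_18 = -13.6057 eV / 18²
E_18 = -13.6057 eV / 324
E_18 = -0.04199 eV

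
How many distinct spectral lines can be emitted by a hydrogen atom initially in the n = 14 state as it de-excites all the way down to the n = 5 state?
45

The electron can occupy levels n = 5, 6, ..., 14 during de-excitation — that is m = 14 - 5 + 1 = 10 distinct levels.

The number of distinct spectral lines equals the number of ways to choose 2 of these m levels (each pair gives one possible emission transition):

Number of lines = m(m-1)/2 = 10×9/2 = 45

These correspond to all possible transitions between the 10 levels:
14 → 13, 14 → 12, 14 → 11, 14 → 10, 14 → 9, 14 → 8, 14 → 7, 14 → 6...

Each transition produces a photon with a unique energy (and thus wavelength). This count does not depend on Z.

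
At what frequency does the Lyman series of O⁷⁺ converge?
2.10550e+17 Hz

The series limit corresponds to the transition from n = ∞ to n = 1.
This is the highest energy (shortest wavelength) transition in the Lyman series.

E_∞ = 0 eV
E_1 = -13.6057 × 8² / 1² = -870.76480000 eV

Energy at series limit:
ΔE = E_∞ - E_1 = 0 - (-870.76480000) = 870.76480000 eV
E = 870.76480000 eV × (1.602177 × 10⁻¹⁹ J/eV) = 1.3951193e-16 J
f = E/h = 1.3951193e-16 J / (6.62607 × 10⁻³⁴ J·s) = 2.10550e+17 Hz

This energy equals the ionization energy from the n = 1 state of O⁷⁺.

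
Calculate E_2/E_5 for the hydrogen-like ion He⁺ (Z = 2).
6.25

Using E_n = -13.6057 Z² / n² eV with Z = 2:

E_2 = -13.6057 × 2² / 2² = -54.4228 / 4 = -13.60570000 eV
E_5 = -13.6057 × 2² / 5² = -54.4228 / 25 = -2.17691200 eV

The ratio is:
E_2/E_5 = (-13.60570000) / (-2.17691200)
E_2/E_5 = (-54.4228/4) / (-54.4228/25)
E_2/E_5 = 25/4
E_2/E_5 = 6.25
(Note: the Z² factors cancel in the ratio.)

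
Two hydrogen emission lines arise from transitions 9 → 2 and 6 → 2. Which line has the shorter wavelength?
9 → 2

Calculate the energy for each transition:

Transition 9 → 2:
ΔE₁ = |E_2 - E_9| = |-13.6057/2² - (-13.6057/9²)|
ΔE₁ = |-3.401425000000 - (-0.167971604938)| = 3.233453395 eV

Transition 6 → 2:
ΔE₂ = |E_2 - E_6| = |-13.6057/2² - (-13.6057/6²)|
ΔE₂ = |-3.401425000000 - (-0.377936111111)| = 3.023488889 eV

Since 3.233453395 eV > 3.023488889 eV, the transition 9 → 2 emits the more energetic photon.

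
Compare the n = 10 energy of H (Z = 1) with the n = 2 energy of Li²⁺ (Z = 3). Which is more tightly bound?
Li²⁺ at n = 2 (E = -30.61283 eV)

Using E_n = -13.6057 Z² / n² eV:

H (Z = 1) at n = 10:
E = -13.6057 × 1² / 10² = -13.6057 × 1 / 100 = -0.13605700 eV

Li²⁺ (Z = 3) at n = 2:
E = -13.6057 × 3² / 2² = -13.6057 × 9 / 4 = -30.61282500 eV

Since -30.61282500 eV < -0.13605700 eV,
Li²⁺ at n = 2 is more tightly bound (requires more energy to ionize).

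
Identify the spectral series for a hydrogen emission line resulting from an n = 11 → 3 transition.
Paschen series

The spectral series in hydrogen are named based on the final (lower) energy level:
- Lyman series: n_final = 1 (ultraviolet)
- Balmer series: n_final = 2 (visible/near-UV)
- Paschen series: n_final = 3 (infrared)
- Brackett series: n_final = 4 (infrared)
- Pfund series: n_final = 5 (far infrared)

Since this transition ends at n = 3, it belongs to the Paschen series.

For reference, this 11 → 3 line has photon energy
ΔE = 13.6057 eV × (1/3² - 1/11²) = 1.3993006428 eV,
corresponding to wavelength λ = hc/ΔE = 1239.84 eV·nm / 1.3993006428 eV = 886.042614 nm in the infrared region.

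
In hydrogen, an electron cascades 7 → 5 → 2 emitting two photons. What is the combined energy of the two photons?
3.123758 eV

The energy levels of hydrogen are E_n = -13.6057 / n² eV.

First transition (7 → 5):
ΔE₁ = |E_5 - E_7|
ΔE₁ = |-0.544228000000 - (-0.277667346939)| = 0.266560653 eV

Second transition (5 → 2):
ΔE₂ = |E_2 - E_5|
ΔE₂ = |-3.401425000000 - (-0.544228000000)| = 2.857197000 eV

Total energy released:
E_total = ΔE₁ + ΔE₂ = 0.266560653 + 2.857197000 = 3.123758 eV

Note: This equals the direct transition 7 → 2: 3.123758 eV ✓
Energy is conserved regardless of the path taken.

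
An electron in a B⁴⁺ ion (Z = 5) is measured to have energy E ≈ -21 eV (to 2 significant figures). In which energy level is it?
n = 4

The exact energy levels follow E_n = -13.6057 Z² / n² eV with Z = 5.

The measured value (-21 eV) is reported to only 2 significant figures, so we must test candidate n values and see which one matches to that precision.

Candidate energies:
  n = 2:  E = -13.6057 × 5² / 2² = -85.035625 eV
  n = 3:  E = -13.6057 × 5² / 3² = -37.793611 eV
  n = 4:  E = -13.6057 × 5² / 4² = -21.258906 eV  ← matches
  n = 5:  E = -13.6057 × 5² / 5² = -13.605700 eV
  n = 6:  E = -13.6057 × 5² / 6² = -9.448403 eV

Checking against the measurement of -21 eV (2 sig figs), only n = 4 agrees:
E_4 = -21.258906 eV, which rounds to -21 eV ✓

Therefore n = 4.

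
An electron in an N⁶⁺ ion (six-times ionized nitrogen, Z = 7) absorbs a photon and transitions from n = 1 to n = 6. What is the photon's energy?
648.16043 eV

The energy levels of a hydrogen-like atom are E_n = -13.6057 Z² eV / n².

Energy at n = 1: E_1 = -13.6057 × 7² / 1² = -666.67930000 eV
Energy at n = 6: E_6 = -13.6057 × 7² / 6² = -18.51886944 eV

The excitation energy is the difference:
ΔE = E_6 - E_1
ΔE = -18.51886944 - (-666.67930000)
ΔE = 648.16043 eV

Since this is positive, energy must be absorbed (photon absorption).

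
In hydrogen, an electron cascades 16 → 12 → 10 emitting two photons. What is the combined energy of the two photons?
0.08 eV

The energy levels of hydrogen are E_n = -13.6057 / n² eV.

First transition (16 → 12):
ΔE₁ = |E_12 - E_16|
ΔE₁ = |-0.09448403 - (-0.05314727)| = 0.04134 eV

Second transition (12 → 10):
ΔE₂ = |E_10 - E_12|
ΔE₂ = |-0.13605700 - (-0.09448403)| = 0.04157 eV

Total energy released:
E_total = ΔE₁ + ΔE₂ = 0.04134 + 0.04157 = 0.08 eV

Note: This equals the direct transition 16 → 10: 0.08 eV ✓
Energy is conserved regardless of the path taken.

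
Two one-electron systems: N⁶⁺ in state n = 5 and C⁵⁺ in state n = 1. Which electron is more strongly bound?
C⁵⁺ at n = 1 (E = -489.81 eV)

Using E_n = -13.6057 Z² / n² eV:

N⁶⁺ (Z = 7) at n = 5:
E = -13.6057 × 7² / 5² = -13.6057 × 49 / 25 = -26.66717 eV

C⁵⁺ (Z = 6) at n = 1:
E = -13.6057 × 6² / 1² = -13.6057 × 36 / 1 = -489.80520 eV

Since -489.80520 eV < -26.66717 eV,
C⁵⁺ at n = 1 is more tightly bound (requires more energy to ionize).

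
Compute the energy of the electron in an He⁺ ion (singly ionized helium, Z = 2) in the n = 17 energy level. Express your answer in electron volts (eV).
-0.1883 eV

The energy levels of a hydrogen-like atom are given by:
E_n = -13.6057 Z² / n² eV  (with Z = 2 for He⁺)

For n = 17:
E_17 = -13.6057 × 2² / 17²
E_17 = -13.6057 × 4 / 289
E_17 = -0.1883 eV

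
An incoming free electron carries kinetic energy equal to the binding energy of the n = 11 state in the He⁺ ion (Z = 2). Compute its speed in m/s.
3.98e+05 m/s (or 0.133% of c)

The binding energy at n = 11 for He⁺ is:
E_11 = -13.6057 × 2²/11² = -0.449775 eV
|E_11| = 0.449775 eV

Convert to Joules:
KE = 0.449775 eV × (1.602177 × 10⁻¹⁹ J/eV) = 7.2062e-20 J

Using KE = ½mv²:
v = √(2·KE/m_e)
v = √(2 × 7.2062e-20 J / 9.10938 × 10⁻³¹ kg)
v = 3.98e+05 m/s

This is approximately 0.133% the speed of light.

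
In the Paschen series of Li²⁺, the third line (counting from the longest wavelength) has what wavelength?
121.5020 nm

The lines of a series are numbered from the longest wavelength (smallest ΔE) outward; the third line is the transition from n = n_f + 3 to n_f.
The Paschen series has all transitions ending at n_f = 3.

For Li²⁺ (Z = 3), the third line (γ-line) is the jump from n = 6 to n = 3:
E_6 = -13.6057 × 3² / 6² = -3.4014250 eV
E_3 = -13.6057 × 3² / 3² = -13.6057000 eV
ΔE = E_6 - E_3 = 10.2042750 eV

λ = hc/E = 1239.84 eV·nm / 10.2042750 eV
λ = 121.5020 nm

This is the γ-line of the Paschen series in Li²⁺.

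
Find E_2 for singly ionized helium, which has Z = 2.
-13.61 eV

For hydrogen-like ions, the energy levels scale with Z²:
E_n = -13.6057 Z² / n² eV

For He⁺ (Z = 2) at n = 2:
E_2 = -13.6057 × 2² / 2²
E_2 = -13.6057 × 4 / 4
E_2 = -54.4228 / 4
E_2 = -13.61 eV

The energy is 4 times more negative than hydrogen at the same n due to the stronger nuclear charge.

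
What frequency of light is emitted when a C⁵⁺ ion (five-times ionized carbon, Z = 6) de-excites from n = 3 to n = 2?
1.64492e+16 Hz

First, find the transition energy:
E_3 = -13.6057 × 6² / 3² = -54.4228000 eV
E_2 = -13.6057 × 6² / 2² = -122.4513000 eV
|ΔE| = |E_2 - E_3| = 68.0285000 eV

Convert to Joules: E = 68.0285000 eV × (1.602177 × 10⁻¹⁹ J/eV) = 1.0899370e-17 J

Using E = hf:
f = E/h = 1.0899370e-17 J / (6.62607 × 10⁻³⁴ J·s)
f = 1.64492e+16 Hz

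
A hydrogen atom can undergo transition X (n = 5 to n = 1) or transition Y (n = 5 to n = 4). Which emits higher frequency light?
5 → 1

Calculate the energy for each transition:

Transition 5 → 1:
ΔE₁ = |E_1 - E_5| = |-13.6057/1² - (-13.6057/5²)|
ΔE₁ = |-13.60570000000 - (-0.54422800000)| = 13.06147200 eV

Transition 5 → 4:
ΔE₂ = |E_4 - E_5| = |-13.6057/4² - (-13.6057/5²)|
ΔE₂ = |-0.85035625000 - (-0.54422800000)| = 0.30612825 eV

Since 13.06147200 eV > 0.30612825 eV, the transition 5 → 1 emits the more energetic photon.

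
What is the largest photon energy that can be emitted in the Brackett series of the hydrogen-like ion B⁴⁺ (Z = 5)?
21.259 eV

The series limit corresponds to the transition from n = ∞ to n = 4.
This is the highest energy (shortest wavelength) transition in the Brackett series.

E_∞ = 0 eV
E_4 = -13.6057 × 5² / 4² = -21.259 eV

Energy at series limit:
ΔE = E_∞ - E_4 = 0 - (-21.259) = 21.259 eV

This energy equals the ionization energy from the n = 4 state of B⁴⁺.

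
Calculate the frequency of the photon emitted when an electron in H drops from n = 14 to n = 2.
8.057e+14 Hz

First, find the transition energy:
E_14 = -13.6057 / 14² = -0.069417 eV
E_2 = -13.6057 / 2² = -3.401425 eV
|ΔE| = |E_2 - E_14| = 3.332008 eV

Convert to Joules: E = 3.332008 eV × (1.602177 × 10⁻¹⁹ J/eV) = 5.33847e-19 J

Using E = hf:
f = E/h = 5.33847e-19 J / (6.62607 × 10⁻³⁴ J·s)
f = 8.057e+14 Hz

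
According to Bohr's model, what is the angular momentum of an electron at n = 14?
1.4764e-33 J·s (or 14ℏ)

In the Bohr model, angular momentum is quantized:
L = nℏ

where ℏ = h/(2π) = 1.054572e-34 J·s

For n = 14:
L = 14 × 1.054572e-34 J·s
L = 1.4764e-33 J·s

This can also be written as L = 14ℏ.
The angular momentum is an integer multiple of the reduced Planck constant.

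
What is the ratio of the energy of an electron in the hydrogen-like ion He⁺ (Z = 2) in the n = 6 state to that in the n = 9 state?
2.25

Using E_n = -13.6057 Z² / n² eV with Z = 2:

E_6 = -13.6057 × 2² / 6² = -54.4228 / 36 = -1.51174444 eV
E_9 = -13.6057 × 2² / 9² = -54.4228 / 81 = -0.67188642 eV

The ratio is:
E_6/E_9 = (-1.51174444) / (-0.67188642)
E_6/E_9 = (-54.4228/36) / (-54.4228/81)
E_6/E_9 = 81/36
E_6/E_9 = 2.25
(Note: the Z² factors cancel in the ratio.)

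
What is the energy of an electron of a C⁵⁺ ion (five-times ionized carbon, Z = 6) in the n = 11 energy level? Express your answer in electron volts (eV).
-4.0480 eV

The energy levels of a hydrogen-like atom are given by:
E_n = -13.6057 Z² / n² eV  (with Z = 6 for C⁵⁺)

For n = 11:
E_11 = -13.6057 × 6² / 11²
E_11 = -13.6057 × 36 / 121
E_11 = -4.0480 eV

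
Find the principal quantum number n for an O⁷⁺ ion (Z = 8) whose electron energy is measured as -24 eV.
n = 6

The exact energy levels follow E_n = -13.6057 Z² / n² eV with Z = 8.

The measured value (-24 eV) is reported to only 2 significant figures, so we must test candidate n values and see which one matches to that precision.

Candidate energies:
  n = 4:  E = -13.6057 × 8² / 4² = -54.42280 eV
  n = 5:  E = -13.6057 × 8² / 5² = -34.83059 eV
  n = 6:  E = -13.6057 × 8² / 6² = -24.18791 eV  ← matches
  n = 7:  E = -13.6057 × 8² / 7² = -17.77071 eV
  n = 8:  E = -13.6057 × 8² / 8² = -13.60570 eV

Checking against the measurement of -24 eV (2 sig figs), only n = 6 agrees:
E_6 = -24.18791 eV, which rounds to -24 eV ✓

Therefore n = 6.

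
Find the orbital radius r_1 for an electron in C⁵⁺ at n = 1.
0.0088 nm (or 0.0882 Å)

The Bohr radius formula is:
r_n = n² a₀ / Z

where a₀ = 0.0529177 nm is the Bohr radius.

For C⁵⁺ (Z = 6) at n = 1:
r_1 = 1² × 0.0529177 nm / 6
r_1 = 1 × 0.0529177 nm / 6
r_1 = 0.05292 nm / 6
r_1 = 0.0088 nm

The electron orbits at approximately 0.0088 nm from the nucleus.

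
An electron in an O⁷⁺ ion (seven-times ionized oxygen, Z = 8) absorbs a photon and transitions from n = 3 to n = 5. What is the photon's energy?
61.92 eV

The energy levels of a hydrogen-like atom are E_n = -13.6057 Z² eV / n².

Energy at n = 3: E_3 = -13.6057 × 8² / 3² = -96.75164 eV
Energy at n = 5: E_5 = -13.6057 × 8² / 5² = -34.83059 eV

The excitation energy is the difference:
ΔE = E_5 - E_3
ΔE = -34.83059 - (-96.75164)
ΔE = 61.92 eV

Since this is positive, energy must be absorbed (photon absorption).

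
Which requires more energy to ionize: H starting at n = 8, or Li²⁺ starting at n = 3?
Li²⁺ at n = 3 (E = -13.605700 eV)

Using E_n = -13.6057 Z² / n² eV:

H (Z = 1) at n = 8:
E = -13.6057 × 1² / 8² = -13.6057 × 1 / 64 = -0.212589063 eV

Li²⁺ (Z = 3) at n = 3:
E = -13.6057 × 3² / 3² = -13.6057 × 9 / 9 = -13.605700000 eV

Since -13.605700000 eV < -0.212589063 eV,
Li²⁺ at n = 3 is more tightly bound (requires more energy to ionize).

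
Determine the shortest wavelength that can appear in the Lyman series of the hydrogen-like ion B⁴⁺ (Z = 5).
3.6451 nm

The series limit corresponds to the transition from n = ∞ to n = 1.
This is the highest energy (shortest wavelength) transition in the Lyman series.

E_∞ = 0 eV
E_1 = -13.6057 × 5² / 1² = -340.142500 eV

Energy at series limit:
ΔE = E_∞ - E_1 = 0 - (-340.142500) = 340.142500 eV
λ = hc/E = 1239.84 eV·nm / 340.142500 eV = 3.6451 nm

This energy equals the ionization energy from the n = 1 state of B⁴⁺.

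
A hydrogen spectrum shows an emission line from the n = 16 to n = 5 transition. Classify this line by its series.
Pfund series

The spectral series in hydrogen are named based on the final (lower) energy level:
- Lyman series: n_final = 1 (ultraviolet)
- Balmer series: n_final = 2 (visible/near-UV)
- Paschen series: n_final = 3 (infrared)
- Brackett series: n_final = 4 (infrared)
- Pfund series: n_final = 5 (far infrared)

Since this transition ends at n = 5, it belongs to the Pfund series.

For reference, this 16 → 5 line has photon energy
ΔE = 13.6057 eV × (1/5² - 1/16²) = 0.491080734 eV,
corresponding to wavelength λ = hc/ΔE = 1239.84 eV·nm / 0.491080734 eV = 2524.717 nm in the far infrared region.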